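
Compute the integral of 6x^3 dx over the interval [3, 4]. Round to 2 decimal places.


Find the antiderivative of 6x^3:
F(x) = 6/4 * x^4
Apply the Fundamental Theorem of Calculus:
F(4) - F(3)
= 6/4 * 4^4 - 6/4 * 3^4
= 6/4 * (256 - 81)
= 6/4 * 175
= 525/2 = 262.50

262.50


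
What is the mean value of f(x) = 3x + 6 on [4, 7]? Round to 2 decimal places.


Average value = 1/(b-a) * integral from a to b of f(x) dx
First compute the integral of 3x + 6:
F(x) = (3/2)x^2 + 6x
F(7) = 3/2 * 49 + 6 * 7 = 231/2
F(4) = 3/2 * 16 + 6 * 4 = 48
Integral = 231/2 - 48 = 135/2
Average = (135/2) / (7 - 4) = (135/2) / 3
= 45/2 = 22.50

22.50


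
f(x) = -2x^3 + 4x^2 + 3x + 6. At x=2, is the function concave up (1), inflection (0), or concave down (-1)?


Concavity is determined by the sign of f''(x).
f(x) = -2x^3 + 4x^2 + 3x + 6
f'(x) = -6x^2 + 8x + 3
f''(x) = -12x + 8
f''(2) = -12 * 2 + 8
= -24 + 8
= -16
Since f''(2) < 0, the function is concave down (-1)

-1


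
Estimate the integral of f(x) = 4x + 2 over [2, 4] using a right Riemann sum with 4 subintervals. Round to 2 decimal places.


Right Riemann sum uses right endpoints of each subinterval.
Interval: [2, 4], n = 4
dx = (4 - 2) / 4 = 1/2
Right endpoints: [5/2, 3, 7/2, 4]
f values: [12, 14, 16, 18]
Sum = dx * (sum of f values)
= 1/2 * 60
= 30 = 30.00

30.00


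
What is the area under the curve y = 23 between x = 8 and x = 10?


The area under a constant function y = 23 is a rectangle.
Width = 10 - 8 = 2
Height = 23
Area = width * height
= 2 * 23
= 46

46


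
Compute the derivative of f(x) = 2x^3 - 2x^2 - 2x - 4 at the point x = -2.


Differentiate f(x) = 2x^3 - 2x^2 - 2x - 4 term by term:
f'(x) = 6x^2 - 4x - 2
Substitute x = -2:
f'(-2) = 6 * (-2)^2 - 4 * (-2) - 2
= 24 + 8 - 2
= 30

30


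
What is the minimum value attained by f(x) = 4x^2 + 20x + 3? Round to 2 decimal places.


For a quadratic f(x) = ax^2 + bx + c with a > 0, the minimum is at the vertex.
Vertex x-coordinate: x = -b/(2a)
x = -(20) / (2 * 4)
x = -20/8 = -5/2
Substitute back to find the minimum value:
f(-5/2) = 4 * (-5/2)^2 + 20 * (-5/2) + 3
= 25 - 50 + 3
= -22 = -22.00

-22.00


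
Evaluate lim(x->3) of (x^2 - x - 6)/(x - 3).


Direct substitution gives 0/0, so we factor the numerator.
Factor: (x^2 - x - 6) = (x - 3)(x + 2)
Cancel the common factor (x - 3):
(x^2 - x - 6)/(x - 3) = (x + 2)
Now substitute x = 3:
= (3) - (-2) = 5

5


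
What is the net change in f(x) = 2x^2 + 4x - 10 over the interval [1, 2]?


Net change = f(b) - f(a)
f(x) = 2x^2 + 4x - 10
Compute f(2):
f(2) = 2 * 2^2 + 4 * 2 - 10
= 8 + 8 - 10
= 6
Compute f(1):
f(1) = 2 * 1^2 + 4 * 1 - 10
= 2 + 4 - 10
= -4
Net change = 6 - (-4) = 10

10


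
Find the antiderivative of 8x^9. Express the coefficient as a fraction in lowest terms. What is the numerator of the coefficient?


Apply the power rule for integration:
integral of ax^n dx = a/(n+1) * x^(n+1) + C
integral of 8x^9 dx
= 8/10 * x^10 + C
= 4/5 * x^10 + C
The coefficient in lowest terms is 4/5, and its numerator is 4

4


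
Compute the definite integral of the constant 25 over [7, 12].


The integral of a constant k over [a, b] equals k * (b - a).
integral from 7 to 12 of 25 dx
= 25 * (12 - 7)
= 25 * 5
= 125

125


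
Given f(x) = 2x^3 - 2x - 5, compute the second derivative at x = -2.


First derivative:
f'(x) = 6x^2 - 2
Second derivative:
f''(x) = 12x
Substitute x = -2:
f''(-2) = 12 * (-2) + 0
= -24 + 0
= -24

-24


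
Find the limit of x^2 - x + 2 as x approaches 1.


Since polynomials are continuous, we use direct substitution.
lim(x->1) of x^2 - x + 2
= 1 * 1^2 - 1 * 1 + 2
= 1 - 1 + 2
= 2

2


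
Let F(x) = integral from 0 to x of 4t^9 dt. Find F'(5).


By the Fundamental Theorem of Calculus (Part 1):
If F(x) = integral from 0 to x of f(t) dt, then F'(x) = f(x)
Here f(t) = 4t^9
So F'(x) = 4x^9
Evaluate at x = 5:
F'(5) = 4 * 5^9
= 4 * 1953125
= 7812500

7812500


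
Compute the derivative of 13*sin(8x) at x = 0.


Apply the chain rule to differentiate 13*sin(8x):
d/dx [13*sin(8x)]
= 13 * cos(8x) * d/dx(8x)
= 13 * 8 * cos(8x)
= 104 * cos(8x)
Evaluate at x = 0:
= 104 * cos(0)
= 104 * 1
= 104

104


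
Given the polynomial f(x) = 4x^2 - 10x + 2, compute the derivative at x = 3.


Differentiate term by term using power and sum rules:
f(x) = 4x^2 - 10x + 2
f'(x) = 8x - 10
Substitute x = 3:
f'(3) = 8 * 3 - 10
= 24 - 10
= 14

14


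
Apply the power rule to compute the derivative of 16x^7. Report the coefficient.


We apply the power rule: d/dx [ax^n] = a*n * x^(n-1)
d/dx [16x^7]
= 16 * 7 * x^(7-1)
= 112x^6
The coefficient is 112

112


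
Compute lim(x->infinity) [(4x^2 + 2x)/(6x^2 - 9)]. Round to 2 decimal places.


For limits at infinity with equal-degree polynomials,
we compare leading coefficients.
Numerator leading term: 4x^2
Denominator leading term: 6x^2
Divide both by x^2:
lim = (4 + 2/x) / (6 - 9/x^2)
As x -> infinity, the 1/x and 1/x^2 terms vanish:
= 4/6 = 2/3 ≈ 0.67

0.67


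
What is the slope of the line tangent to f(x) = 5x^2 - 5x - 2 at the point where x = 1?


The slope of the tangent line equals f'(x) at the point.
f(x) = 5x^2 - 5x - 2
f'(x) = 10x - 5
At x = 1:
f'(1) = 10 * 1 - 5
= 10 - 5
= 5

5


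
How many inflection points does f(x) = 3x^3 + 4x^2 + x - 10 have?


Inflection points occur where f''(x) = 0 and concavity changes.
f(x) = 3x^3 + 4x^2 + x - 10
f'(x) = 9x^2 + 8x + 1
f''(x) = 18x + 8
Set f''(x) = 0:
18x + 8 = 0
x = -8 / 18 = -4/9
Since f''(x) is linear (degree 1), it changes sign at this point.
Therefore there is exactly 1 inflection point.

1


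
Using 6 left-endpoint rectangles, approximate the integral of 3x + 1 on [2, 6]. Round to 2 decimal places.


Left Riemann sum uses left endpoints of each subinterval.
Interval: [2, 6], n = 6
dx = (6 - 2) / 6 = 2/3
Left endpoints: [2, 8/3, 10/3, 4, 14/3, 16/3]
f values: [7, 9, 11, 13, 15, 17]
Sum = dx * (sum of f values)
= 2/3 * 72
= 48 = 48.00

48.00


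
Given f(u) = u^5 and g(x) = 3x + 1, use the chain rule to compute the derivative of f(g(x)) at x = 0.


Using the chain rule: (f(g(x)))' = f'(g(x)) * g'(x)
First, find g(0):
g(0) = 3 * 0 + 1 = 1
Next, f'(u) = 5u^4
And g'(x) = 3
So f'(g(0)) * g'(0)
= 5 * 1^4 * 3
= 5 * 1 * 3
= 15

15


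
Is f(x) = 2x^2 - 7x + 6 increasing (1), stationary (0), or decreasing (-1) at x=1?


Compute f'(x) to determine behavior:
f'(x) = 4x - 7
f'(1) = 4 * 1 - 7
= 4 - 7
= -3
Since f'(1) < 0, the function is decreasing (-1)

-1


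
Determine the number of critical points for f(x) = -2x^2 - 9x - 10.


Find where f'(x) = 0:
f'(x) = -4x - 9
Set f'(x) = 0:
-4x - 9 = 0
x = 9 / (-4) = -9/4
This is a linear equation in x, so there is exactly one solution.
Number of critical points: 1

1


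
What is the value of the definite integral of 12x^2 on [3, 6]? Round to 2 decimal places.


Find the antiderivative of 12x^2:
F(x) = 12/3 * x^3
Apply the Fundamental Theorem of Calculus:
F(6) - F(3)
= 12/3 * 6^3 - 12/3 * 3^3
= 12/3 * (216 - 27)
= 12/3 * 189
= 756 = 756.00

756.00


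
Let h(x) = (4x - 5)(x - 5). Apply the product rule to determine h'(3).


Let u(x) = 4x - 5 and v(x) = x - 5
u'(x) = 4
v'(x) = 1
Product rule: h'(x) = u'(x)*v(x) + u(x)*v'(x)
= 4 * (x - 5) + (4x - 5) * 1
At x = 3:
u(3) = 4 * 3 - 5 = 7
v(3) = 1 * 3 - 5 = -2
h'(3) = 4 * (-2) + 7 * 1
= -8 + 7
= -1

-1


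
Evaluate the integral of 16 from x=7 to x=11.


The integral of a constant k over [a, b] equals k * (b - a).
integral from 7 to 11 of 16 dx
= 16 * (11 - 7)
= 16 * 4
= 64

64


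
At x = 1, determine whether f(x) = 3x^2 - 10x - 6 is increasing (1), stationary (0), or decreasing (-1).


Compute f'(x) to determine behavior:
f'(x) = 6x - 10
f'(1) = 6 * 1 - 10
= 6 - 10
= -4
Since f'(1) < 0, the function is decreasing (-1)

-1


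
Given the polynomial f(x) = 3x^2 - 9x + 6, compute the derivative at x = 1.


Differentiate term by term using power and sum rules:
f(x) = 3x^2 - 9x + 6
f'(x) = 6x - 9
Substitute x = 1:
f'(1) = 6 * 1 - 9
= 6 - 9
= -3

-3


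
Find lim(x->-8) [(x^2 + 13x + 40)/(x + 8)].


Direct substitution gives 0/0, so we factor the numerator.
Factor: (x^2 + 13x + 40) = (x + 8)(x + 5)
Cancel the common factor (x + 8):
(x^2 + 13x + 40)/(x + 8) = (x + 5)
Now substitute x = -8:
= (-8) - (-5) = -3

-3


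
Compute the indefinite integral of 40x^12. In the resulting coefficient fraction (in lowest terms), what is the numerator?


Apply the power rule for integration:
integral of ax^n dx = a/(n+1) * x^(n+1) + C
integral of 40x^12 dx
= 40/13 * x^13 + C
The coefficient in lowest terms is 40/13, and its numerator is 40

40


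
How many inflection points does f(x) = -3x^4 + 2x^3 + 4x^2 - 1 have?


Inflection points occur where f''(x) = 0 and concavity changes.
f(x) = -3x^4 + 2x^3 + 4x^2 - 1
f'(x) = -12x^3 + 6x^2 + 8x
f''(x) = -36x^2 + 12x + 8
This is a quadratic in x. Use the discriminant to count real roots.
Discriminant = (12)^2 - 4 * (-36) * 8
= 144 - (-1152)
= 1296
Since discriminant > 0, f''(x) = 0 has 2 distinct real solutions.
A quadratic with two distinct real roots changes sign at each root, so concavity changes at both.
Number of inflection points: 2

2


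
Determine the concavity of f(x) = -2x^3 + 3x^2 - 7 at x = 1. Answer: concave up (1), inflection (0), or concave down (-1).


Concavity is determined by the sign of f''(x).
f(x) = -2x^3 + 3x^2 - 7
f'(x) = -6x^2 + 6x
f''(x) = -12x + 6
f''(1) = -12 * 1 + 6
= -12 + 6
= -6
Since f''(1) < 0, the function is concave down (-1)

-1


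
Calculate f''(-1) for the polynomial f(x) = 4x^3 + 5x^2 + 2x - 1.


First derivative:
f'(x) = 12x^2 + 10x + 2
Second derivative:
f''(x) = 24x + 10
Substitute x = -1:
f''(-1) = 24 * (-1) + 10
= -24 + 10
= -14

-14


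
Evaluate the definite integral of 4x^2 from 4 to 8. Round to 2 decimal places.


Find the antiderivative of 4x^2:
F(x) = 4/3 * x^3
Apply the Fundamental Theorem of Calculus:
F(8) - F(4)
= 4/3 * 8^3 - 4/3 * 4^3
= 4/3 * (512 - 64)
= 4/3 * 448
= 1792/3 ≈ 597.33

597.33


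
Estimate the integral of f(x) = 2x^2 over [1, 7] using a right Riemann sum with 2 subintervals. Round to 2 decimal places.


Right Riemann sum uses right endpoints of each subinterval.
Interval: [1, 7], n = 2
dx = (7 - 1) / 2 = 3
Right endpoints: [4, 7]
f values: [32, 98]
Sum = dx * (sum of f values)
= 3 * 130
= 390 = 390.00

390.00


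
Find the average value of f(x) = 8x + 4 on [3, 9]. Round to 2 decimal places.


Average value = 1/(b-a) * integral from a to b of f(x) dx
First compute the integral of 8x + 4:
F(x) = 4x^2 + 4x
F(9) = 4 * 81 + 4 * 9 = 360
F(3) = 4 * 9 + 4 * 3 = 48
Integral = 360 - 48 = 312
Average = 312 / (9 - 3) = 312 / 6
= 52 = 52.00

52.00


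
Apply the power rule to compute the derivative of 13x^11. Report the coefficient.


We apply the power rule: d/dx [ax^n] = a*n * x^(n-1)
d/dx [13x^11]
= 13 * 11 * x^(11-1)
= 143x^10
The coefficient is 143

143


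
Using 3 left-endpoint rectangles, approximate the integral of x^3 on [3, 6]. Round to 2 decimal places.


Left Riemann sum uses left endpoints of each subinterval.
Interval: [3, 6], n = 3
dx = (6 - 3) / 3 = 1
Left endpoints: [3, 4, 5]
f values: [27, 64, 125]
Sum = dx * (sum of f values)
= 1 * 216
= 216 = 216.00

216.00


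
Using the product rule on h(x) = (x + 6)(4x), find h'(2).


Let u(x) = x + 6 and v(x) = 4x
u'(x) = 1
v'(x) = 4
Product rule: h'(x) = u'(x)*v(x) + u(x)*v'(x)
= 1 * (4x) + (x + 6) * 4
At x = 2:
u(2) = 1 * 2 + 6 = 8
v(2) = 4 * 2 + 0 = 8
h'(2) = 1 * 8 + 8 * 4
= 8 + 32
= 40

40


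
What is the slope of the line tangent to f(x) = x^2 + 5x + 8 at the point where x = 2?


The slope of the tangent line equals f'(x) at the point.
f(x) = x^2 + 5x + 8
f'(x) = 2x + 5
At x = 2:
f'(2) = 2 * 2 + 5
= 4 + 5
= 9

9


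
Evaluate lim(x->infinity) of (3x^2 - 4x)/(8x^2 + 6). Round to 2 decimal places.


For limits at infinity with equal-degree polynomials,
we compare leading coefficients.
Numerator leading term: 3x^2
Denominator leading term: 8x^2
Divide both by x^2:
lim = (3 - 4/x) / (8 + 6/x^2)
As x -> infinity, the 1/x and 1/x^2 terms vanish:
= 3/8 ≈ 0.38

0.38


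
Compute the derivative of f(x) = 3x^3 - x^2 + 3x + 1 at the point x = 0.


Differentiate f(x) = 3x^3 - x^2 + 3x + 1 term by term:
f'(x) = 9x^2 - 2x + 3
Substitute x = 0:
f'(0) = 9 * 0^2 - 2 * 0 + 3
= 0 + 0 + 3
= 3

3


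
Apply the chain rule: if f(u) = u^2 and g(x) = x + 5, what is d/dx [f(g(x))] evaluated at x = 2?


Using the chain rule: (f(g(x)))' = f'(g(x)) * g'(x)
First, find g(2):
g(2) = 1 * 2 + 5 = 7
Next, f'(u) = 2u
And g'(x) = 1
So f'(g(2)) * g'(2)
= 2 * 7 * 1
= 14

14


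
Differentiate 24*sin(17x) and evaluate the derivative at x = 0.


Apply the chain rule to differentiate 24*sin(17x):
d/dx [24*sin(17x)]
= 24 * cos(17x) * d/dx(17x)
= 24 * 17 * cos(17x)
= 408 * cos(17x)
Evaluate at x = 0:
= 408 * cos(0)
= 408 * 1
= 408

408


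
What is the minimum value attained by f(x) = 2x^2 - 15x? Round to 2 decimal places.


For a quadratic f(x) = ax^2 + bx + c with a > 0, the minimum is at the vertex.
Vertex x-coordinate: x = -b/(2a)
x = -(-15) / (2 * 2)
x = 15/4
Substitute back to find the minimum value:
f(15/4) = 2 * (15/4)^2 - 15 * (15/4) + 0
= 225/8 - 225/4 + 0
= -225/8 ≈ -28.13

-28.13


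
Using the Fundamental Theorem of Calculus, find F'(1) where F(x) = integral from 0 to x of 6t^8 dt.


By the Fundamental Theorem of Calculus (Part 1):
If F(x) = integral from 0 to x of f(t) dt, then F'(x) = f(x)
Here f(t) = 6t^8
So F'(x) = 6x^8
Evaluate at x = 1:
F'(1) = 6 * 1^8
= 6 * 1
= 6

6


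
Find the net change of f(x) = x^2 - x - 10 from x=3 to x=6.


Net change = f(b) - f(a)
f(x) = x^2 - x - 10
Compute f(6):
f(6) = 1 * 6^2 - 1 * 6 - 10
= 36 - 6 - 10
= 20
Compute f(3):
f(3) = 1 * 3^2 - 1 * 3 - 10
= 9 - 3 - 10
= -4
Net change = 20 - (-4) = 24

24


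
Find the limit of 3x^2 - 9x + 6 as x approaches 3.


Since polynomials are continuous, we use direct substitution.
lim(x->3) of 3x^2 - 9x + 6
= 3 * 3^2 - 9 * 3 + 6
= 27 - 27 + 6
= 6

6


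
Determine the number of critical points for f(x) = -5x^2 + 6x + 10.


Find where f'(x) = 0:
f'(x) = -10x + 6
Set f'(x) = 0:
-10x + 6 = 0
x = -6 / (-10) = 3/5
This is a linear equation in x, so there is exactly one solution.
Number of critical points: 1

1


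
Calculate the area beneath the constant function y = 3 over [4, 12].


The area under a constant function y = 3 is a rectangle.
Width = 12 - 4 = 8
Height = 3
Area = width * height
= 8 * 3
= 24

24


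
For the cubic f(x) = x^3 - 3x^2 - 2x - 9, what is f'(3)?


Differentiate f(x) = x^3 - 3x^2 - 2x - 9 term by term:
f'(x) = 3x^2 - 6x - 2
Substitute x = 3:
f'(3) = 3 * 3^2 - 6 * 3 - 2
= 27 - 18 - 2
= 7

7


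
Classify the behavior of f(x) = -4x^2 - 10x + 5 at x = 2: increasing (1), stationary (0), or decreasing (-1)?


Compute f'(x) to determine behavior:
f'(x) = -8x - 10
f'(2) = -8 * 2 - 10
= -16 - 10
= -26
Since f'(2) < 0, the function is decreasing (-1)

-1


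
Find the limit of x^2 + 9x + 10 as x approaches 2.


Since polynomials are continuous, we use direct substitution.
lim(x->2) of x^2 + 9x + 10
= 1 * 2^2 + 9 * 2 + 10
= 4 + 18 + 10
= 32

32


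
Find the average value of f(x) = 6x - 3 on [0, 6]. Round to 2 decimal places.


Average value = 1/(b-a) * integral from a to b of f(x) dx
First compute the integral of 6x - 3:
F(x) = 3x^2 - 3x
F(6) = 3 * 36 - 3 * 6 = 90
F(0) = 3 * 0 - 3 * 0 = 0
Integral = 90 - 0 = 90
Average = 90 / (6 - 0) = 90 / 6
= 15 = 15.00

15.00


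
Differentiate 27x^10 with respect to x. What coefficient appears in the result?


We apply the power rule: d/dx [ax^n] = a*n * x^(n-1)
d/dx [27x^10]
= 27 * 10 * x^(10-1)
= 270x^9
The coefficient is 270

270


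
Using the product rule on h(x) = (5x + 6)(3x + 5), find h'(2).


Let u(x) = 5x + 6 and v(x) = 3x + 5
u'(x) = 5
v'(x) = 3
Product rule: h'(x) = u'(x)*v(x) + u(x)*v'(x)
= 5 * (3x + 5) + (5x + 6) * 3
At x = 2:
u(2) = 5 * 2 + 6 = 16
v(2) = 3 * 2 + 5 = 11
h'(2) = 5 * 11 + 16 * 3
= 55 + 48
= 103

103


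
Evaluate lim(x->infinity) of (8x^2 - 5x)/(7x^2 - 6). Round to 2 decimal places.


For limits at infinity with equal-degree polynomials,
we compare leading coefficients.
Numerator leading term: 8x^2
Denominator leading term: 7x^2
Divide both by x^2:
lim = (8 - 5/x) / (7 - 6/x^2)
As x -> infinity, the 1/x and 1/x^2 terms vanish:
= 8/7 ≈ 1.14

1.14


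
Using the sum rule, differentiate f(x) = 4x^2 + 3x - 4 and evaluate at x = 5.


Differentiate term by term using power and sum rules:
f(x) = 4x^2 + 3x - 4
f'(x) = 8x + 3
Substitute x = 5:
f'(5) = 8 * 5 + 3
= 40 + 3
= 43

43


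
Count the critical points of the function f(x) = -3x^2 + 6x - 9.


Find where f'(x) = 0:
f'(x) = -6x + 6
Set f'(x) = 0:
-6x + 6 = 0
x = -6 / (-6) = 1
This is a linear equation in x, so there is exactly one solution.
Number of critical points: 1

1


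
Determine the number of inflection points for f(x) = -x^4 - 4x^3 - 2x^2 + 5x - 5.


Inflection points occur where f''(x) = 0 and concavity changes.
f(x) = -x^4 - 4x^3 - 2x^2 + 5x - 5
f'(x) = -4x^3 - 12x^2 - 4x + 5
f''(x) = -12x^2 - 24x - 4
This is a quadratic in x. Use the discriminant to count real roots.
Discriminant = (-24)^2 - 4 * (-12) * (-4)
= 576 - 192
= 384
Since discriminant > 0, f''(x) = 0 has 2 distinct real solutions.
A quadratic with two distinct real roots changes sign at each root, so concavity changes at both.
Number of inflection points: 2

2


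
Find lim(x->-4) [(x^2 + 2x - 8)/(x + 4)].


Direct substitution gives 0/0, so we factor the numerator.
Factor: (x^2 + 2x - 8) = (x + 4)(x - 2)
Cancel the common factor (x + 4):
(x^2 + 2x - 8)/(x + 4) = (x - 2)
Now substitute x = -4:
= (-4) - (2) = -6

-6


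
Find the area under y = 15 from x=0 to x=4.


The area under a constant function y = 15 is a rectangle.
Width = 4 - 0 = 4
Height = 15
Area = width * height
= 4 * 15
= 60

60


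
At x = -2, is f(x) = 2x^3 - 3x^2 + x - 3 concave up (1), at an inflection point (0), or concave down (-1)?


Concavity is determined by the sign of f''(x).
f(x) = 2x^3 - 3x^2 + x - 3
f'(x) = 6x^2 - 6x + 1
f''(x) = 12x - 6
f''(-2) = 12 * (-2) - 6
= -24 - 6
= -30
Since f''(-2) < 0, the function is concave down (-1)

-1


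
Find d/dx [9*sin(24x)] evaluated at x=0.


Apply the chain rule to differentiate 9*sin(24x):
d/dx [9*sin(24x)]
= 9 * cos(24x) * d/dx(24x)
= 9 * 24 * cos(24x)
= 216 * cos(24x)
Evaluate at x = 0:
= 216 * cos(0)
= 216 * 1
= 216

216


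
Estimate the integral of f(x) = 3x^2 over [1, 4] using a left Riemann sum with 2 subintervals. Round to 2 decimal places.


Left Riemann sum uses left endpoints of each subinterval.
Interval: [1, 4], n = 2
dx = (4 - 1) / 2 = 3/2
Left endpoints: [1, 5/2]
f values: [3, 75/4]
Sum = dx * (sum of f values)
= 3/2 * 87/4
= 261/8 ≈ 32.63

32.63


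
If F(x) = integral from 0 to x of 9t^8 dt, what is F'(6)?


By the Fundamental Theorem of Calculus (Part 1):
If F(x) = integral from 0 to x of f(t) dt, then F'(x) = f(x)
Here f(t) = 9t^8
So F'(x) = 9x^8
Evaluate at x = 6:
F'(6) = 9 * 6^8
= 9 * 1679616
= 15116544

15116544


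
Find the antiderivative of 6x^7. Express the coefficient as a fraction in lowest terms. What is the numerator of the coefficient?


Apply the power rule for integration:
integral of ax^n dx = a/(n+1) * x^(n+1) + C
integral of 6x^7 dx
= 6/8 * x^8 + C
= 3/4 * x^8 + C
The coefficient in lowest terms is 3/4, and its numerator is 3

3


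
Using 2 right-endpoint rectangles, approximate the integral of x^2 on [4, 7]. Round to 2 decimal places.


Right Riemann sum uses right endpoints of each subinterval.
Interval: [4, 7], n = 2
dx = (7 - 4) / 2 = 3/2
Right endpoints: [11/2, 7]
f values: [121/4, 49]
Sum = dx * (sum of f values)
= 3/2 * 317/4
= 951/8 ≈ 118.88

118.88


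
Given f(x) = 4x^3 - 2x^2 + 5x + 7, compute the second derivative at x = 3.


First derivative:
f'(x) = 12x^2 - 4x + 5
Second derivative:
f''(x) = 24x - 4
Substitute x = 3:
f''(3) = 24 * 3 - 4
= 72 - 4
= 68

68


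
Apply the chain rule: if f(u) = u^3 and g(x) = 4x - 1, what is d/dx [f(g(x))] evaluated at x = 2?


Using the chain rule: (f(g(x)))' = f'(g(x)) * g'(x)
First, find g(2):
g(2) = 4 * 2 - 1 = 7
Next, f'(u) = 3u^2
And g'(x) = 4
So f'(g(2)) * g'(2)
= 3 * 7^2 * 4
= 3 * 49 * 4
= 588

588


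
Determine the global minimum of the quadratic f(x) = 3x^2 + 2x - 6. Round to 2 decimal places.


For a quadratic f(x) = ax^2 + bx + c with a > 0, the minimum is at the vertex.
Vertex x-coordinate: x = -b/(2a)
x = -(2) / (2 * 3)
x = -2/6 = -1/3
Substitute back to find the minimum value:
f(-1/3) = 3 * (-1/3)^2 + 2 * (-1/3) - 6
= 1/3 - 2/3 - 6
= -19/3 ≈ -6.33

-6.33


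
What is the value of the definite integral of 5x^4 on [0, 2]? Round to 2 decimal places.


Find the antiderivative of 5x^4:
F(x) = 5/5 * x^5
Apply the Fundamental Theorem of Calculus:
F(2) - F(0)
= 5/5 * 2^5 - 5/5 * 0^5
= 5/5 * (32 - 0)
= 5/5 * 32
= 32 = 32.00

32.00


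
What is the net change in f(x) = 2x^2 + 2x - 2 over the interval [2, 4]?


Net change = f(b) - f(a)
f(x) = 2x^2 + 2x - 2
Compute f(4):
f(4) = 2 * 4^2 + 2 * 4 - 2
= 32 + 8 - 2
= 38
Compute f(2):
f(2) = 2 * 2^2 + 2 * 2 - 2
= 8 + 4 - 2
= 10
Net change = 38 - 10 = 28

28


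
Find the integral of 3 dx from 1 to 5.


The integral of a constant k over [a, b] equals k * (b - a).
integral from 1 to 5 of 3 dx
= 3 * (5 - 1)
= 3 * 4
= 12

12


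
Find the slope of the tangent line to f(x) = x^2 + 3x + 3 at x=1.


The slope of the tangent line equals f'(x) at the point.
f(x) = x^2 + 3x + 3
f'(x) = 2x + 3
At x = 1:
f'(1) = 2 * 1 + 3
= 2 + 3
= 5

5


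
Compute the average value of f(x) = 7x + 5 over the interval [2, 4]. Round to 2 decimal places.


Average value = 1/(b-a) * integral from a to b of f(x) dx
First compute the integral of 7x + 5:
F(x) = (7/2)x^2 + 5x
F(4) = 7/2 * 16 + 5 * 4 = 76
F(2) = 7/2 * 4 + 5 * 2 = 24
Integral = 76 - 24 = 52
Average = 52 / (4 - 2) = 52 / 2
= 26 = 26.00

26.00


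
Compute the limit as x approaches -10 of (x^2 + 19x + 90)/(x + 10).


Direct substitution gives 0/0, so we factor the numerator.
Factor: (x^2 + 19x + 90) = (x + 10)(x + 9)
Cancel the common factor (x + 10):
(x^2 + 19x + 90)/(x + 10) = (x + 9)
Now substitute x = -10:
= (-10) - (-9) = -1

-1


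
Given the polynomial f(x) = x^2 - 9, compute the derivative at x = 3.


Differentiate term by term using power and sum rules:
f(x) = x^2 - 9
f'(x) = 2x
Substitute x = 3:
f'(3) = 2 * 3 + 0
= 6 + 0
= 6

6


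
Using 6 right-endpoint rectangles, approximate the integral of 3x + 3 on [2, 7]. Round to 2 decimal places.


Right Riemann sum uses right endpoints of each subinterval.
Interval: [2, 7], n = 6
dx = (7 - 2) / 6 = 5/6
Right endpoints: [17/6, 11/3, 9/2, 16/3, 37/6, 7]
f values: [23/2, 14, 33/2, 19, 43/2, 24]
Sum = dx * (sum of f values)
= 5/6 * 213/2
= 355/4 = 88.75

88.75


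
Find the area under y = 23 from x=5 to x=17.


The area under a constant function y = 23 is a rectangle.
Width = 17 - 5 = 12
Height = 23
Area = width * height
= 12 * 23
= 276

276


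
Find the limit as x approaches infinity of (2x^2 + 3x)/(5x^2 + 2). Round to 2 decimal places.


For limits at infinity with equal-degree polynomials,
we compare leading coefficients.
Numerator leading term: 2x^2
Denominator leading term: 5x^2
Divide both by x^2:
lim = (2 + 3/x) / (5 + 2/x^2)
As x -> infinity, the 1/x and 1/x^2 terms vanish:
= 2/5 = 0.40

0.40


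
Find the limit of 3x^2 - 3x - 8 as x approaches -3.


Since polynomials are continuous, we use direct substitution.
lim(x->-3) of 3x^2 - 3x - 8
= 3 * (-3)^2 - 3 * (-3) - 8
= 27 + 9 - 8
= 28

28


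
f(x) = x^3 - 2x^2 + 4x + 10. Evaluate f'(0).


Differentiate f(x) = x^3 - 2x^2 + 4x + 10 term by term:
f'(x) = 3x^2 - 4x + 4
Substitute x = 0:
f'(0) = 3 * 0^2 - 4 * 0 + 4
= 0 + 0 + 4
= 4

4


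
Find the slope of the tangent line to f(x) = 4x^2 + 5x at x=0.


The slope of the tangent line equals f'(x) at the point.
f(x) = 4x^2 + 5x
f'(x) = 8x + 5
At x = 0:
f'(0) = 8 * 0 + 5
= 0 + 5
= 5

5


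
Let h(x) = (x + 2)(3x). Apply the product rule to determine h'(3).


Let u(x) = x + 2 and v(x) = 3x
u'(x) = 1
v'(x) = 3
Product rule: h'(x) = u'(x)*v(x) + u(x)*v'(x)
= 1 * (3x) + (x + 2) * 3
At x = 3:
u(3) = 1 * 3 + 2 = 5
v(3) = 3 * 3 + 0 = 9
h'(3) = 1 * 9 + 5 * 3
= 9 + 15
= 24

24


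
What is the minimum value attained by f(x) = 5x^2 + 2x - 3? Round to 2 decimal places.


For a quadratic f(x) = ax^2 + bx + c with a > 0, the minimum is at the vertex.
Vertex x-coordinate: x = -b/(2a)
x = -(2) / (2 * 5)
x = -2/10 = -1/5
Substitute back to find the minimum value:
f(-1/5) = 5 * (-1/5)^2 + 2 * (-1/5) - 3
= 1/5 - 2/5 - 3
= -16/5 = -3.20

-3.20


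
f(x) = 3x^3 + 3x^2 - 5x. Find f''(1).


First derivative:
f'(x) = 9x^2 + 6x - 5
Second derivative:
f''(x) = 18x + 6
Substitute x = 1:
f''(1) = 18 * 1 + 6
= 18 + 6
= 24

24


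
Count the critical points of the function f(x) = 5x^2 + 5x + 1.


Find where f'(x) = 0:
f'(x) = 10x + 5
Set f'(x) = 0:
10x + 5 = 0
x = -5 / 10 = -1/2
This is a linear equation in x, so there is exactly one solution.
Number of critical points: 1

1


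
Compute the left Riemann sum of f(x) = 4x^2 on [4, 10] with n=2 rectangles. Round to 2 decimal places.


Left Riemann sum uses left endpoints of each subinterval.
Interval: [4, 10], n = 2
dx = (10 - 4) / 2 = 3
Left endpoints: [4, 7]
f values: [64, 196]
Sum = dx * (sum of f values)
= 3 * 260
= 780 = 780.00

780.00


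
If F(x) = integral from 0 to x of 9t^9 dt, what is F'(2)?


By the Fundamental Theorem of Calculus (Part 1):
If F(x) = integral from 0 to x of f(t) dt, then F'(x) = f(x)
Here f(t) = 9t^9
So F'(x) = 9x^9
Evaluate at x = 2:
F'(2) = 9 * 2^9
= 9 * 512
= 4608

4608


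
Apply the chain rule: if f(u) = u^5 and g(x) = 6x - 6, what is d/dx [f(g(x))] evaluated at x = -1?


Using the chain rule: (f(g(x)))' = f'(g(x)) * g'(x)
First, find g(-1):
g(-1) = 6 * (-1) - 6 = -12
Next, f'(u) = 5u^4
And g'(x) = 6
So f'(g(-1)) * g'(-1)
= 5 * (-12)^4 * 6
= 5 * 20736 * 6
= 622080

622080


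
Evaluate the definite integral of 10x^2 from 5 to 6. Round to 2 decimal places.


Find the antiderivative of 10x^2:
F(x) = 10/3 * x^3
Apply the Fundamental Theorem of Calculus:
F(6) - F(5)
= 10/3 * 6^3 - 10/3 * 5^3
= 10/3 * (216 - 125)
= 10/3 * 91
= 910/3 ≈ 303.33

303.33


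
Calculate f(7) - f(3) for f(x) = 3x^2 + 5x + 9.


Net change = f(b) - f(a)
f(x) = 3x^2 + 5x + 9
Compute f(7):
f(7) = 3 * 7^2 + 5 * 7 + 9
= 147 + 35 + 9
= 191
Compute f(3):
f(3) = 3 * 3^2 + 5 * 3 + 9
= 27 + 15 + 9
= 51
Net change = 191 - 51 = 140

140


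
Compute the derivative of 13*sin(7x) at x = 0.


Apply the chain rule to differentiate 13*sin(7x):
d/dx [13*sin(7x)]
= 13 * cos(7x) * d/dx(7x)
= 13 * 7 * cos(7x)
= 91 * cos(7x)
Evaluate at x = 0:
= 91 * cos(0)
= 91 * 1
= 91

91


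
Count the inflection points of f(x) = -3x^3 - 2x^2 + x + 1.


Inflection points occur where f''(x) = 0 and concavity changes.
f(x) = -3x^3 - 2x^2 + x + 1
f'(x) = -9x^2 - 4x + 1
f''(x) = -18x - 4
Set f''(x) = 0:
-18x - 4 = 0
x = 4 / (-18) = -2/9
Since f''(x) is linear (degree 1), it changes sign at this point.
Therefore there is exactly 1 inflection point.

1


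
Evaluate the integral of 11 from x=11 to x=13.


The integral of a constant k over [a, b] equals k * (b - a).
integral from 11 to 13 of 11 dx
= 11 * (13 - 11)
= 11 * 2
= 22

22


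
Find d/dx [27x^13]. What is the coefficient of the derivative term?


We apply the power rule: d/dx [ax^n] = a*n * x^(n-1)
d/dx [27x^13]
= 27 * 13 * x^(13-1)
= 351x^12
The coefficient is 351

351


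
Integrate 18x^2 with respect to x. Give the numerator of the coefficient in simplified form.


Apply the power rule for integration:
integral of ax^n dx = a/(n+1) * x^(n+1) + C
integral of 18x^2 dx
= 18/3 * x^3 + C
= 6 * x^3 + C
The coefficient in lowest terms is 6 = 6/1, so its numerator is 6

6


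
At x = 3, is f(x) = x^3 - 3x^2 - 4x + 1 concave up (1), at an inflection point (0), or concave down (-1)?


Concavity is determined by the sign of f''(x).
f(x) = x^3 - 3x^2 - 4x + 1
f'(x) = 3x^2 - 6x - 4
f''(x) = 6x - 6
f''(3) = 6 * 3 - 6
= 18 - 6
= 12
Since f''(3) > 0, the function is concave up (1)

1


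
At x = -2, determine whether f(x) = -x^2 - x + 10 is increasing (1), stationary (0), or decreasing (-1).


Compute f'(x) to determine behavior:
f'(x) = -2x - 1
f'(-2) = -2 * (-2) - 1
= 4 - 1
= 3
Since f'(-2) > 0, the function is increasing (1)

1


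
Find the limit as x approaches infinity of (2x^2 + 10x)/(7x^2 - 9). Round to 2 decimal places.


For limits at infinity with equal-degree polynomials,
we compare leading coefficients.
Numerator leading term: 2x^2
Denominator leading term: 7x^2
Divide both by x^2:
lim = (2 + 10/x) / (7 - 9/x^2)
As x -> infinity, the 1/x and 1/x^2 terms vanish:
= 2/7 ≈ 0.29

0.29


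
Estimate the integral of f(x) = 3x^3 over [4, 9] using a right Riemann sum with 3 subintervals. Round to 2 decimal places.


Right Riemann sum uses right endpoints of each subinterval.
Interval: [4, 9], n = 3
dx = (9 - 4) / 3 = 5/3
Right endpoints: [17/3, 22/3, 9]
f values: [4913/9, 10648/9, 2187]
Sum = dx * (sum of f values)
= 5/3 * 3916
= 19580/3 ≈ 6526.67

6526.67


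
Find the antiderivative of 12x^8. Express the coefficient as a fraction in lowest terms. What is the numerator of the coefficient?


Apply the power rule for integration:
integral of ax^n dx = a/(n+1) * x^(n+1) + C
integral of 12x^8 dx
= 12/9 * x^9 + C
= 4/3 * x^9 + C
The coefficient in lowest terms is 4/3, and its numerator is 4

4


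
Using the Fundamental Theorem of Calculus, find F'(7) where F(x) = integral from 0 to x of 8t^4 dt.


By the Fundamental Theorem of Calculus (Part 1):
If F(x) = integral from 0 to x of f(t) dt, then F'(x) = f(x)
Here f(t) = 8t^4
So F'(x) = 8x^4
Evaluate at x = 7:
F'(7) = 8 * 7^4
= 8 * 2401
= 19208

19208


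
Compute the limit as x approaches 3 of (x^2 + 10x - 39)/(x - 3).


Direct substitution gives 0/0, so we factor the numerator.
Factor: (x^2 + 10x - 39) = (x - 3)(x + 13)
Cancel the common factor (x - 3):
(x^2 + 10x - 39)/(x - 3) = (x + 13)
Now substitute x = 3:
= (3) - (-13) = 16

16


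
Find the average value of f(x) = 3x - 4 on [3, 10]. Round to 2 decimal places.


Average value = 1/(b-a) * integral from a to b of f(x) dx
First compute the integral of 3x - 4:
F(x) = (3/2)x^2 - 4x
F(10) = 3/2 * 100 - 4 * 10 = 110
F(3) = 3/2 * 9 - 4 * 3 = 3/2
Integral = 110 - 3/2 = 217/2
Average = (217/2) / (10 - 3) = (217/2) / 7
= 31/2 = 15.50

15.50


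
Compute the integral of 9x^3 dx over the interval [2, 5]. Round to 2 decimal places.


Find the antiderivative of 9x^3:
F(x) = 9/4 * x^4
Apply the Fundamental Theorem of Calculus:
F(5) - F(2)
= 9/4 * 5^4 - 9/4 * 2^4
= 9/4 * (625 - 16)
= 9/4 * 609
= 5481/4 = 1370.25

1370.25


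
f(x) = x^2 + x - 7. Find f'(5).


Differentiate term by term using power and sum rules:
f(x) = x^2 + x - 7
f'(x) = 2x + 1
Substitute x = 5:
f'(5) = 2 * 5 + 1
= 10 + 1
= 11

11


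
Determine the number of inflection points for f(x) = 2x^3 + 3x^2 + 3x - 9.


Inflection points occur where f''(x) = 0 and concavity changes.
f(x) = 2x^3 + 3x^2 + 3x - 9
f'(x) = 6x^2 + 6x + 3
f''(x) = 12x + 6
Set f''(x) = 0:
12x + 6 = 0
x = -6 / 12 = -1/2
Since f''(x) is linear (degree 1), it changes sign at this point.
Therefore there is exactly 1 inflection point.

1


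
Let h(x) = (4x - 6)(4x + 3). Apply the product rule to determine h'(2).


Let u(x) = 4x - 6 and v(x) = 4x + 3
u'(x) = 4
v'(x) = 4
Product rule: h'(x) = u'(x)*v(x) + u(x)*v'(x)
= 4 * (4x + 3) + (4x - 6) * 4
At x = 2:
u(2) = 4 * 2 - 6 = 2
v(2) = 4 * 2 + 3 = 11
h'(2) = 4 * 11 + 2 * 4
= 44 + 8
= 52

52


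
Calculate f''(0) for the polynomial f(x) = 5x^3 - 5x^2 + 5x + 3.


First derivative:
f'(x) = 15x^2 - 10x + 5
Second derivative:
f''(x) = 30x - 10
Substitute x = 0:
f''(0) = 30 * 0 - 10
= 0 - 10
= -10

-10


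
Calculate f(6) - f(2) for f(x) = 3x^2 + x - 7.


Net change = f(b) - f(a)
f(x) = 3x^2 + x - 7
Compute f(6):
f(6) = 3 * 6^2 + 1 * 6 - 7
= 108 + 6 - 7
= 107
Compute f(2):
f(2) = 3 * 2^2 + 1 * 2 - 7
= 12 + 2 - 7
= 7
Net change = 107 - 7 = 100

100


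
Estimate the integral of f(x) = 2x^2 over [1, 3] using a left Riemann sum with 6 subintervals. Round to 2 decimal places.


Left Riemann sum uses left endpoints of each subinterval.
Interval: [1, 3], n = 6
dx = (3 - 1) / 6 = 1/3
Left endpoints: [1, 4/3, 5/3, 2, 7/3, 8/3]
f values: [2, 32/9, 50/9, 8, 98/9, 128/9]
Sum = dx * (sum of f values)
= 1/3 * 398/9
= 398/27 ≈ 14.74

14.74


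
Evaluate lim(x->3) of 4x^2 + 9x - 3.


Since polynomials are continuous, we use direct substitution.
lim(x->3) of 4x^2 + 9x - 3
= 4 * 3^2 + 9 * 3 - 3
= 36 + 27 - 3
= 60

60


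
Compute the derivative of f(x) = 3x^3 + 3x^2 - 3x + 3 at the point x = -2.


Differentiate f(x) = 3x^3 + 3x^2 - 3x + 3 term by term:
f'(x) = 9x^2 + 6x - 3
Substitute x = -2:
f'(-2) = 9 * (-2)^2 + 6 * (-2) - 3
= 36 - 12 - 3
= 21

21


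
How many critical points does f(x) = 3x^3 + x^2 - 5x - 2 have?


Find where f'(x) = 0:
f(x) = 3x^3 + x^2 - 5x - 2
f'(x) = 9x^2 + 2x - 5
This is a quadratic in x. Use the discriminant to count real roots.
Discriminant = (2)^2 - 4 * 9 * (-5)
= 4 - (-180)
= 184
Since discriminant > 0, f'(x) = 0 has 2 real solutions.
Number of critical points: 2

2


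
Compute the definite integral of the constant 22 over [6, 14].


The integral of a constant k over [a, b] equals k * (b - a).
integral from 6 to 14 of 22 dx
= 22 * (14 - 6)
= 22 * 8
= 176

176


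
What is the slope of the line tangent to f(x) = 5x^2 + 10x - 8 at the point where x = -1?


The slope of the tangent line equals f'(x) at the point.
f(x) = 5x^2 + 10x - 8
f'(x) = 10x + 10
At x = -1:
f'(-1) = 10 * (-1) + 10
= -10 + 10
= 0

0


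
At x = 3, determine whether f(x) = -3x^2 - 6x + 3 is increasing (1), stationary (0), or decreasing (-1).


Compute f'(x) to determine behavior:
f'(x) = -6x - 6
f'(3) = -6 * 3 - 6
= -18 - 6
= -24
Since f'(3) < 0, the function is decreasing (-1)

-1


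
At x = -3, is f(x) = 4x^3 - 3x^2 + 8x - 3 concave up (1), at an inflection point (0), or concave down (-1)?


Concavity is determined by the sign of f''(x).
f(x) = 4x^3 - 3x^2 + 8x - 3
f'(x) = 12x^2 - 6x + 8
f''(x) = 24x - 6
f''(-3) = 24 * (-3) - 6
= -72 - 6
= -78
Since f''(-3) < 0, the function is concave down (-1)

-1


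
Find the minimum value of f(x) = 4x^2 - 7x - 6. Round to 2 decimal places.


For a quadratic f(x) = ax^2 + bx + c with a > 0, the minimum is at the vertex.
Vertex x-coordinate: x = -b/(2a)
x = -(-7) / (2 * 4)
x = 7/8
Substitute back to find the minimum value:
f(7/8) = 4 * (7/8)^2 - 7 * (7/8) - 6
= 49/16 - 49/8 - 6
= -145/16 ≈ -9.06

-9.06


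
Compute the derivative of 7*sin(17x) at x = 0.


Apply the chain rule to differentiate 7*sin(17x):
d/dx [7*sin(17x)]
= 7 * cos(17x) * d/dx(17x)
= 7 * 17 * cos(17x)
= 119 * cos(17x)
Evaluate at x = 0:
= 119 * cos(0)
= 119 * 1
= 119

119


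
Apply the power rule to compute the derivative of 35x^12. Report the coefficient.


We apply the power rule: d/dx [ax^n] = a*n * x^(n-1)
d/dx [35x^12]
= 35 * 12 * x^(12-1)
= 420x^11
The coefficient is 420

420


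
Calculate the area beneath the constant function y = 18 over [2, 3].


The area under a constant function y = 18 is a rectangle.
Width = 3 - 2 = 1
Height = 18
Area = width * height
= 1 * 18
= 18

18


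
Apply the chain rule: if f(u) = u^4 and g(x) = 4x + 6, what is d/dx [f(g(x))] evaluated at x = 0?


Using the chain rule: (f(g(x)))' = f'(g(x)) * g'(x)
First, find g(0):
g(0) = 4 * 0 + 6 = 6
Next, f'(u) = 4u^3
And g'(x) = 4
So f'(g(0)) * g'(0)
= 4 * 6^3 * 4
= 4 * 216 * 4
= 3456

3456


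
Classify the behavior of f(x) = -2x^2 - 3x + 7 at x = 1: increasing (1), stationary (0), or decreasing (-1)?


Compute f'(x) to determine behavior:
f'(x) = -4x - 3
f'(1) = -4 * 1 - 3
= -4 - 3
= -7
Since f'(1) < 0, the function is decreasing (-1)

-1


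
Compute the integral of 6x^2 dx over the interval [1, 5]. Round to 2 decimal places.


Find the antiderivative of 6x^2:
F(x) = 6/3 * x^3
Apply the Fundamental Theorem of Calculus:
F(5) - F(1)
= 6/3 * 5^3 - 6/3 * 1^3
= 6/3 * (125 - 1)
= 6/3 * 124
= 248 = 248.00

248.00


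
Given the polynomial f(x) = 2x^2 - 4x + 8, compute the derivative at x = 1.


Differentiate term by term using power and sum rules:
f(x) = 2x^2 - 4x + 8
f'(x) = 4x - 4
Substitute x = 1:
f'(1) = 4 * 1 - 4
= 4 - 4
= 0

0


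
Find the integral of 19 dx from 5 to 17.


The integral of a constant k over [a, b] equals k * (b - a).
integral from 5 to 17 of 19 dx
= 19 * (17 - 5)
= 19 * 12
= 228

228


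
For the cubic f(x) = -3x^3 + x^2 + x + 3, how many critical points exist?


Find where f'(x) = 0:
f(x) = -3x^3 + x^2 + x + 3
f'(x) = -9x^2 + 2x + 1
This is a quadratic in x. Use the discriminant to count real roots.
Discriminant = (2)^2 - 4 * (-9) * 1
= 4 - (-36)
= 40
Since discriminant > 0, f'(x) = 0 has 2 real solutions.
Number of critical points: 2

2


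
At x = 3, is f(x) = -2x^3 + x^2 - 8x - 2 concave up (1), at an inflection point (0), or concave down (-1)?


Concavity is determined by the sign of f''(x).
f(x) = -2x^3 + x^2 - 8x - 2
f'(x) = -6x^2 + 2x - 8
f''(x) = -12x + 2
f''(3) = -12 * 3 + 2
= -36 + 2
= -34
Since f''(3) < 0, the function is concave down (-1)

-1


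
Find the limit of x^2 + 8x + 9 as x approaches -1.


Since polynomials are continuous, we use direct substitution.
lim(x->-1) of x^2 + 8x + 9
= 1 * (-1)^2 + 8 * (-1) + 9
= 1 - 8 + 9
= 2

2


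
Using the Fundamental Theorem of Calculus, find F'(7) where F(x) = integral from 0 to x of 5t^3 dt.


By the Fundamental Theorem of Calculus (Part 1):
If F(x) = integral from 0 to x of f(t) dt, then F'(x) = f(x)
Here f(t) = 5t^3
So F'(x) = 5x^3
Evaluate at x = 7:
F'(7) = 5 * 7^3
= 5 * 343
= 1715

1715


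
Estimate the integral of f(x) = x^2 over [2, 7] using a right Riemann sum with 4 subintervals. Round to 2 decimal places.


Right Riemann sum uses right endpoints of each subinterval.
Interval: [2, 7], n = 4
dx = (7 - 2) / 4 = 5/4
Right endpoints: [13/4, 9/2, 23/4, 7]
f values: [169/16, 81/4, 529/16, 49]
Sum = dx * (sum of f values)
= 5/4 * 903/8
= 4515/32 ≈ 141.09

141.09


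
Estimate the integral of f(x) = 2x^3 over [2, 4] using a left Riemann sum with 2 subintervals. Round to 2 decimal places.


Left Riemann sum uses left endpoints of each subinterval.
Interval: [2, 4], n = 2
dx = (4 - 2) / 2 = 1
Left endpoints: [2, 3]
f values: [16, 54]
Sum = dx * (sum of f values)
= 1 * 70
= 70 = 70.00

70.00


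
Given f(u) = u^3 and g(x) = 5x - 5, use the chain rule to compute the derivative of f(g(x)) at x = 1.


Using the chain rule: (f(g(x)))' = f'(g(x)) * g'(x)
First, find g(1):
g(1) = 5 * 1 - 5 = 0
Next, f'(u) = 3u^2
And g'(x) = 5
So f'(g(1)) * g'(1)
= 3 * 0^2 * 5
= 3 * 0 * 5
= 0

0


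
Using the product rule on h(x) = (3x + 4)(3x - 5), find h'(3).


Let u(x) = 3x + 4 and v(x) = 3x - 5
u'(x) = 3
v'(x) = 3
Product rule: h'(x) = u'(x)*v(x) + u(x)*v'(x)
= 3 * (3x - 5) + (3x + 4) * 3
At x = 3:
u(3) = 3 * 3 + 4 = 13
v(3) = 3 * 3 - 5 = 4
h'(3) = 3 * 4 + 13 * 3
= 12 + 39
= 51

51


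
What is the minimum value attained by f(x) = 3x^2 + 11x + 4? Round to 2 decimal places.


For a quadratic f(x) = ax^2 + bx + c with a > 0, the minimum is at the vertex.
Vertex x-coordinate: x = -b/(2a)
x = -(11) / (2 * 3)
x = -11/6
Substitute back to find the minimum value:
f(-11/6) = 3 * (-11/6)^2 + 11 * (-11/6) + 4
= 121/12 - 121/6 + 4
= -73/12 ≈ -6.08

-6.08


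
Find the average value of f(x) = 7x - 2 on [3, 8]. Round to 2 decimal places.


Average value = 1/(b-a) * integral from a to b of f(x) dx
First compute the integral of 7x - 2:
F(x) = (7/2)x^2 - 2x
F(8) = 7/2 * 64 - 2 * 8 = 208
F(3) = 7/2 * 9 - 2 * 3 = 51/2
Integral = 208 - 51/2 = 365/2
Average = (365/2) / (8 - 3) = (365/2) / 5
= 73/2 = 36.50

36.50
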